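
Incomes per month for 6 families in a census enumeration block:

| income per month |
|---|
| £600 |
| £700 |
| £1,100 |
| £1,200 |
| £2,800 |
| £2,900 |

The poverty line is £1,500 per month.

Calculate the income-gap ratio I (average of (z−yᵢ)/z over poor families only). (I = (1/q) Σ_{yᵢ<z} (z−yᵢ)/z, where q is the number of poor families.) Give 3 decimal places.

0.400

Below the line: £600, £700, £1,100, £1,200 (q = 4 of N = 6).
Relative gaps: 0.6000, 0.5333, 0.2667, 0.2000; sum = 1.600000.
I averages over the q = 4 poor units only: 1.600000 / 4 = 0.400.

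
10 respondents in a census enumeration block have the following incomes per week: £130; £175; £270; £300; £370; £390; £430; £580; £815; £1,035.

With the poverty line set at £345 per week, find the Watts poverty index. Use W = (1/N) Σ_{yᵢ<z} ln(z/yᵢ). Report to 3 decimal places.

Below z: £130, £175, £270, £300 (q = 4 of N = 10).
Log gaps: ln(345/130) = 0.9760; ln(345/175) = 0.6788; ln(345/270) = 0.2451; ln(345/300) = 0.1398.
W = 2.039653 / 10 = 0.204.

0.204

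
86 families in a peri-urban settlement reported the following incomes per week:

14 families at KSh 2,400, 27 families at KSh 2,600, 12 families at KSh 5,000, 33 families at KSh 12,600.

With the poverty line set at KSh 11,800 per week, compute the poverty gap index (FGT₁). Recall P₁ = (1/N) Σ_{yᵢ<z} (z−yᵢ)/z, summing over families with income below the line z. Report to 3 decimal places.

0.455

Below the line: 14×KSh 2,400, 27×KSh 2,600, 12×KSh 5,000 (q = 53 of N = 86).
Relative gaps: (11800−2400)/11800 = 0.7966 (×14); (11800−2600)/11800 = 0.7797 (×27); (11800−5000)/11800 = 0.5763 (×12).
Σ = 39.118644. Dividing by the full population N = 86 gives P₁ = 0.455.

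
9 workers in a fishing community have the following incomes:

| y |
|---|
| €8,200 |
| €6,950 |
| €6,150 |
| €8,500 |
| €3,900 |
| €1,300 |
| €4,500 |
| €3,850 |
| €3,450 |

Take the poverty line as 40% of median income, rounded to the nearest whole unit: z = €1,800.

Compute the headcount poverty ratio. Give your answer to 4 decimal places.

1 of the 9 workers have income below €1,800.
H = 1/9 = 0.1111.

0.1111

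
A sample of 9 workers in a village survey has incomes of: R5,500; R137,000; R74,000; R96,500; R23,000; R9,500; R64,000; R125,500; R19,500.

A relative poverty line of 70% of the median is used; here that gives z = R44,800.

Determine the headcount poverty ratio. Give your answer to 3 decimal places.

4 of the 9 workers have income below R44,800.
H = 4/9 = 0.444.

0.444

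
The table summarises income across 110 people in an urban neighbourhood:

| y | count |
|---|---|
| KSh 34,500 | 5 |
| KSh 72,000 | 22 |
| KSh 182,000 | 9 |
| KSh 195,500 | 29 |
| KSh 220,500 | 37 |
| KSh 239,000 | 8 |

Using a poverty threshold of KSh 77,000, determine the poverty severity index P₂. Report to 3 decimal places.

0.015

Poor units: 5×KSh 34,500, 22×KSh 72,000 (q = 27 of N = 110).
Gap ratios (z−y)/z: (77000−34500)/77000 = 0.5519 (×5); (77000−72000)/77000 = 0.0649 (×22).
Squared: 0.3046 (×5); 0.0042 (×22).
Sum = 1.615998; P₂ = 1.615998 / 110 = 0.015.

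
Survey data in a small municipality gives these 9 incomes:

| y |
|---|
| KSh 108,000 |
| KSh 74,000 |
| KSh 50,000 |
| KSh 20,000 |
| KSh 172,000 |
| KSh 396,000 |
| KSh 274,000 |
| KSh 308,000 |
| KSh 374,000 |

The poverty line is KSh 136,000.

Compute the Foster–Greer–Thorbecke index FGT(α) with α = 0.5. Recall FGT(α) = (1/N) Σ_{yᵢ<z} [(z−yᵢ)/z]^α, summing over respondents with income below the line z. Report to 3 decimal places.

Below the line: KSh 20,000, KSh 50,000, KSh 74,000, KSh 108,000 (q = 4 of N = 9).
Normalized shortfalls: (136000−20000)/136000 = 0.8529; (136000−50000)/136000 = 0.6324; (136000−74000)/136000 = 0.4559; (136000−108000)/136000 = 0.2059.
Raised to α = 0.5: 0.92355; 0.79521; 0.67519; 0.45374.
Sum = 2.847688; FGT(0.5) = 2.847688 / 9 = 0.316.

0.316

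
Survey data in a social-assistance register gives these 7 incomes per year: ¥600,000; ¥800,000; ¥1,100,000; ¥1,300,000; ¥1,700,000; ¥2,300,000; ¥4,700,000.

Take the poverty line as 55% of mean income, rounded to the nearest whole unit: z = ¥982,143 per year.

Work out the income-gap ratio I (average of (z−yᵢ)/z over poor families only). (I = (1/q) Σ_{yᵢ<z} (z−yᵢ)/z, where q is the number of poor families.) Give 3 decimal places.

Below z: ¥600,000, ¥800,000 (q = 2 of N = 7).
Shortfall ratios (z−y)/z: 0.3891, 0.1855; sum = 0.574546.
I averages over the q = 2 poor units only: 0.574546 / 2 = 0.287.

0.287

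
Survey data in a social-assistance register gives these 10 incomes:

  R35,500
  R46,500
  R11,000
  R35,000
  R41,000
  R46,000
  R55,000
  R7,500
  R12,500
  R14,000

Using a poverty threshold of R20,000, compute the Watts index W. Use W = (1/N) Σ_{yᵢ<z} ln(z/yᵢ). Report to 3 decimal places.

Below the line: R7,500, R11,000, R12,500, R14,000 (q = 4 of N = 10).
ln(z/y) terms: ln(20000/7500) = 0.9808; ln(20000/11000) = 0.5978; ln(20000/12500) = 0.4700; ln(20000/14000) = 0.3567.
W = 2.405345 / 10 = 0.241.

0.241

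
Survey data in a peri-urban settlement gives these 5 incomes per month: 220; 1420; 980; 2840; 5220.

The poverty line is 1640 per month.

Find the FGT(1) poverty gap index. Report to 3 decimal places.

0.280

Below the line: 220, 980, 1420 (q = 3 of N = 5).
Gap ratios (z−y)/z: (1640−220)/1640 = 0.8659; (1640−980)/1640 = 0.4024; (1640−1420)/1640 = 0.1341.
Sum of shortfalls = 1.402439; P₁ averages over all N: 1.402439 / 5 = 0.280.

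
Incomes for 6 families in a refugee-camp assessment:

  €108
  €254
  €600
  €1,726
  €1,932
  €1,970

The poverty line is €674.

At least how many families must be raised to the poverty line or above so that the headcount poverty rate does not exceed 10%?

3

3 of the 6 families are poor, so H = 3/6 = 0.500.
A headcount ratio of at most 10% allows at most ⌊0.10 × 6⌋ = 0 poor families.
So at least 3 − 0 = 3 must be lifted.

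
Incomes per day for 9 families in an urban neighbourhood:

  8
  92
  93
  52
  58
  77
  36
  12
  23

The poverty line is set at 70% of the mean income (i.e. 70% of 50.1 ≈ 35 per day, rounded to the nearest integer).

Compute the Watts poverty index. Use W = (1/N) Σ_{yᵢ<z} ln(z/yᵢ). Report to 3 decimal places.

Below z: 8, 12, 23 (q = 3 of N = 9).
Log shortfalls: ln(35/8) = 1.4759; ln(35/12) = 1.0704; ln(35/23) = 0.4199.
W = 2.966202 / 9 = 0.330.

0.330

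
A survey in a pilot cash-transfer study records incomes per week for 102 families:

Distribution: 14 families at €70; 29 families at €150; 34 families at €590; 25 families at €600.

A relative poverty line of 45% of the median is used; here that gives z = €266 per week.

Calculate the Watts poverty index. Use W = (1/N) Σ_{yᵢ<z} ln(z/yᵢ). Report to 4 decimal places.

0.3461

Below z: 14×€70, 29×€150 (q = 43 of N = 102).
Log gaps: ln(266/70) = 1.3350 (×14); ln(266/150) = 0.5729 (×29).
W = 35.302984 / 102 = 0.3461.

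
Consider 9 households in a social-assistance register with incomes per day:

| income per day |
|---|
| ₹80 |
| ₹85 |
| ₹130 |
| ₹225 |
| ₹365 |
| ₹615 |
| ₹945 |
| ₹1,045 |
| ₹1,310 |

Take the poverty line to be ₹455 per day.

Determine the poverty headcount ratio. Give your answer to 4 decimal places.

5 of the 9 households have income below ₹455.
H = 5/9 = 0.5556.

0.5556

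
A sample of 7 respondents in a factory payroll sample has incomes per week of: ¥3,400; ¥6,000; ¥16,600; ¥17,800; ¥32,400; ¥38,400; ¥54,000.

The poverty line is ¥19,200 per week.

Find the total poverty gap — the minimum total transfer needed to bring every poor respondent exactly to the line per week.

Incomes under z: ¥3,400, ¥6,000, ¥16,600, ¥17,800 (q = 4 of N = 7).
Individual gaps: 19200−3400 = 15800; 19200−6000 = 13200; 19200−16600 = 2600; 19200−17800 = 1400.
Aggregate gap = ¥33,000.

¥33,000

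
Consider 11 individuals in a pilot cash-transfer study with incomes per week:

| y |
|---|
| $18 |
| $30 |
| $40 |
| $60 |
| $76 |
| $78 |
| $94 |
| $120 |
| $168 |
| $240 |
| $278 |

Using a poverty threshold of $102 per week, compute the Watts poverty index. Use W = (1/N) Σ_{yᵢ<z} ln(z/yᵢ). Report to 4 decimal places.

0.4608

Below the line: $18, $30, $40, $60, $76, $78, $94 (q = 7 of N = 11).
Log shortfalls: ln(102/18) = 1.7346; ln(102/30) = 1.2238; ln(102/40) = 0.9361; ln(102/60) = 0.5306; ln(102/76) = 0.2942; ln(102/78) = 0.2683; ln(102/94) = 0.0817.
W = 5.069280 / 11 = 0.4608.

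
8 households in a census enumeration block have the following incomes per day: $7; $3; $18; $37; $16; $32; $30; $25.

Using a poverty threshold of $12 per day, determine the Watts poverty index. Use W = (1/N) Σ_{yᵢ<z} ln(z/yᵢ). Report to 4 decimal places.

Below z: $3, $7 (q = 2 of N = 8).
Log gaps: ln(12/3) = 1.3863; ln(12/7) = 0.5390.
W = 1.925291 / 8 = 0.2407.

0.2407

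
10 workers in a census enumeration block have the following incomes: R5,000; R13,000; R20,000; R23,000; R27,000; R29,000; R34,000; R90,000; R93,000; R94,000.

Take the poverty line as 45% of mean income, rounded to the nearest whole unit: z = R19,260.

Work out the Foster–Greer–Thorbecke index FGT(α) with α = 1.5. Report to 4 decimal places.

Poor units: R5,000, R13,000 (q = 2 of N = 10).
Normalized shortfalls: (19260−5000)/19260 = 0.7404; (19260−13000)/19260 = 0.3250.
Raised to α = 1.5: 0.63708; 0.18530.
Sum = 0.822382; FGT(1.5) = 0.822382 / 10 = 0.0822.

0.0822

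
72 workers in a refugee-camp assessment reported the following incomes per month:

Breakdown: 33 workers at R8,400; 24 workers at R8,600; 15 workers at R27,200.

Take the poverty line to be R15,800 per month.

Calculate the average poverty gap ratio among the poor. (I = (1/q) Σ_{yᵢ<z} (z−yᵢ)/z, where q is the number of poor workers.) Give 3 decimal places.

Below the line: 33×R8,400, 24×R8,600 (q = 57 of N = 72).
Shortfall ratios (z−y)/z: 0.4684 (×33), 0.4557 (×24); sum = 26.392405.
The income-gap ratio divides by q (the poor only): 26.392405 / 57 = 0.463.

0.463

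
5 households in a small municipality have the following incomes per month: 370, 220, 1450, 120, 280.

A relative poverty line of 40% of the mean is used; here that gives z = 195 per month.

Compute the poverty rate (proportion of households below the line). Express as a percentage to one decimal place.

20.0%

1 of the 5 households have income below 195.
H = 1/5 = 20.0%.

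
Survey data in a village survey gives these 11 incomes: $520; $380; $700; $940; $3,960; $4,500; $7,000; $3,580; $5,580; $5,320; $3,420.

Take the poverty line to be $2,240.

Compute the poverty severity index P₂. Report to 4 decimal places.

Incomes under z: $380, $520, $700, $940 (q = 4 of N = 11).
Gap ratios (z−y)/z: (2240−380)/2240 = 0.8304; (2240−520)/2240 = 0.7679; (2240−700)/2240 = 0.6875; (2240−940)/2240 = 0.5804.
Squared: 0.6895; 0.5896; 0.4727; 0.3368.
Sum = 2.088568; P₂ = 2.088568 / 11 = 0.1899.

0.1899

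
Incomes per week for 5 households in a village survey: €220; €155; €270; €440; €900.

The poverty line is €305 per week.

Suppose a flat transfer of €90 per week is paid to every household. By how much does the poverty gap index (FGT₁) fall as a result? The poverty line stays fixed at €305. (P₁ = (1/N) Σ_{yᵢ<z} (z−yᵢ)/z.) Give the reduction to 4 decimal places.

0.1377

Before: below the line — €155, €220, €270; poverty gap index (FGT₁) = 0.177049.
After the €90 transfer: below the line — €245; poverty gap index (FGT₁) = 0.039344.
Reduction = 0.177049 − 0.039344 = 0.1377.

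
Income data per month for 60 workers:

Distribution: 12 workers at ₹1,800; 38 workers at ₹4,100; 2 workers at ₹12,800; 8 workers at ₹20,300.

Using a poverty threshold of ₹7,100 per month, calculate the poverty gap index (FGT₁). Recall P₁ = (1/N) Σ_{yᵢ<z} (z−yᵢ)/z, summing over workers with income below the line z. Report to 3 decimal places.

0.417

Below z: 12×₹1,800, 38×₹4,100 (q = 50 of N = 60).
Relative gaps: (7100−1800)/7100 = 0.7465 (×12); (7100−4100)/7100 = 0.4225 (×38).
Σ = 25.014085. Dividing by the full population N = 60 gives P₁ = 0.417.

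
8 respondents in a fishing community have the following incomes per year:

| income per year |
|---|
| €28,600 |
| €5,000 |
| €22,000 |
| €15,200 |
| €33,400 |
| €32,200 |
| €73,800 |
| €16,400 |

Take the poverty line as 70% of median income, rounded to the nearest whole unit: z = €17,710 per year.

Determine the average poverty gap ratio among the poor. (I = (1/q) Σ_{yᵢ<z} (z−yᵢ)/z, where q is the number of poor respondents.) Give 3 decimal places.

0.311

Below the line: €5,000, €15,200, €16,400 (q = 3 of N = 8).
Relative gaps: 0.7177, 0.1417, 0.0740; sum = 0.933371.
I averages over the q = 3 poor units only: 0.933371 / 3 = 0.311.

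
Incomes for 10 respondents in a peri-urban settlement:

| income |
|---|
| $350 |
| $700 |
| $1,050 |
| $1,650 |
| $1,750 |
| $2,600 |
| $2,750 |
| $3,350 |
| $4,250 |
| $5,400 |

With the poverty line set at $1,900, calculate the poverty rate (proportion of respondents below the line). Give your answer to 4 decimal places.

0.5000

5 of the 10 respondents have income below $1,900.
H = 5/10 = 0.5000.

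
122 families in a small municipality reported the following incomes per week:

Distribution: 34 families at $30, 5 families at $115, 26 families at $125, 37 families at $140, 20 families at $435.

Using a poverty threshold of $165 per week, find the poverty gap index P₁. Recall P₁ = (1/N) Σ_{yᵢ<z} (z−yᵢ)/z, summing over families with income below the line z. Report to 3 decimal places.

Below the line: 34×$30, 5×$115, 26×$125, 37×$140 (q = 102 of N = 122).
Shortfall ratios: (165−30)/165 = 0.8182 (×34); (165−115)/165 = 0.3030 (×5); (165−125)/165 = 0.2424 (×26); (165−140)/165 = 0.1515 (×37).
Sum of shortfalls = 41.242424; P₁ averages over all N: 41.242424 / 122 = 0.338.

0.338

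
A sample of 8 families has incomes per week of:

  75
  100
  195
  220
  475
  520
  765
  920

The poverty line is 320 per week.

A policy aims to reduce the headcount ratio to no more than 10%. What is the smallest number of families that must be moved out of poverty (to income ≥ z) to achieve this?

4

Currently q = 4 of N = 8 are below the line (H = 0.500).
A headcount ratio of at most 10% allows at most ⌊0.10 × 8⌋ = 0 poor families.
So at least 4 − 0 = 4 must be lifted.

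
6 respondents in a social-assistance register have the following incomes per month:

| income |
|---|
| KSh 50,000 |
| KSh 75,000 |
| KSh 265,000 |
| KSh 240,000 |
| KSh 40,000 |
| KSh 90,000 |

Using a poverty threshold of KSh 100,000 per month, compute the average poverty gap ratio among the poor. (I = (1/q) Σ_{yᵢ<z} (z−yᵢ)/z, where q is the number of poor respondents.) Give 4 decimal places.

0.3625

Below the line: KSh 40,000, KSh 50,000, KSh 75,000, KSh 90,000 (q = 4 of N = 6).
Relative gaps: 0.6000, 0.5000, 0.2500, 0.1000; sum = 1.450000.
I averages over the q = 4 poor units only: 1.450000 / 4 = 0.3625.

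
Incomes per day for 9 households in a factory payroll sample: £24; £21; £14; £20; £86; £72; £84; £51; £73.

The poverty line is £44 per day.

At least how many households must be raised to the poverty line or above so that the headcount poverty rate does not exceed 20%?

3

Currently q = 4 of N = 9 are below the line (H = 0.444).
A headcount ratio of at most 20% allows at most ⌊0.20 × 9⌋ = 1 poor households.
So at least 4 − 1 = 3 must be lifted.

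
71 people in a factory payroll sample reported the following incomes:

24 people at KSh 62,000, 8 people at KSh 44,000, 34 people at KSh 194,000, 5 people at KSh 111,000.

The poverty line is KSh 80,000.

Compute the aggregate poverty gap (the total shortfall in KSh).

KSh 720,000

Below the line: 8×KSh 44,000, 24×KSh 62,000 (q = 32 of N = 71).
Individual gaps: 8×(80000−44000) = 288000; 24×(80000−62000) = 432000.
Aggregate gap = KSh 720,000.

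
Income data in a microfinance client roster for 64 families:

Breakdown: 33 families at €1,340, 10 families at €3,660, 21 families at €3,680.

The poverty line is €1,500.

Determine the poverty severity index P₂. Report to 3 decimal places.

0.006

Poor units: 33×€1,340 (q = 33 of N = 64).
Relative gaps: (1500−1340)/1500 = 0.1067 (×33).
Squared: 0.0114 (×33).
Sum = 0.375467; P₂ = 0.375467 / 64 = 0.006.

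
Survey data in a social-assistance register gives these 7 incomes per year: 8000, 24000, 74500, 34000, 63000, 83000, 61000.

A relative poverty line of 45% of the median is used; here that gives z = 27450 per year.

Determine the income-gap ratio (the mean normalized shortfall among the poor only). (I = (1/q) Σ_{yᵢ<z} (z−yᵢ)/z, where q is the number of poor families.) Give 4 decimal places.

Incomes under z: 8000, 24000 (q = 2 of N = 7).
Shortfall ratios (z−y)/z: 0.7086, 0.1257; sum = 0.834244.
The income-gap ratio divides by q (the poor only): 0.834244 / 2 = 0.4171.

0.4171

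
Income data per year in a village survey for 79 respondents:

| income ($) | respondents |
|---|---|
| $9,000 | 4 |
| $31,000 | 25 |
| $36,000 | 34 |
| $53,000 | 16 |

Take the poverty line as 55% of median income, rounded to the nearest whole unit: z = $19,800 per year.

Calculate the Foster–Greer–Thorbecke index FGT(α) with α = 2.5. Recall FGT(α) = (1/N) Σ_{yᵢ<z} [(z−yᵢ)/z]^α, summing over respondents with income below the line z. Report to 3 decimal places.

Poor units: 4×$9,000 (q = 4 of N = 79).
Gap ratios (z−y)/z: (19800−9000)/19800 = 0.5455 (×4).
Raised to α = 2.5: 0.21973 (×4).
Sum = 0.878934; FGT(2.5) = 0.878934 / 79 = 0.011.

0.011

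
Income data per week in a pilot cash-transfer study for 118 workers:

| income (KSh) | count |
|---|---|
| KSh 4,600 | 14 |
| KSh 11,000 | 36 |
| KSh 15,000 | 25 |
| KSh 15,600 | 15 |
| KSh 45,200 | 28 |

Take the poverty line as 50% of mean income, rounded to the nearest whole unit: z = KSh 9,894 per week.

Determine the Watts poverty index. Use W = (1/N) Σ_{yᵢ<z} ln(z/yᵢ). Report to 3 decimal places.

Poor units: 14×KSh 4,600 (q = 14 of N = 118).
Log shortfalls: ln(9894/4600) = 0.7659 (×14).
W = 10.722211 / 118 = 0.091.

0.091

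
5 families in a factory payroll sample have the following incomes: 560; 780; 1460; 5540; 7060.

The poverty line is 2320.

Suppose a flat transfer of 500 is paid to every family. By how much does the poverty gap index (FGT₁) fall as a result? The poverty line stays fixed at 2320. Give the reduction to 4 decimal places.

Before: below the line — 560, 780, 1460; poverty gap index (FGT₁) = 0.358621.
After the 500 transfer: below the line — 1060, 1280, 1960; poverty gap index (FGT₁) = 0.229310.
Reduction = 0.358621 − 0.229310 = 0.1293.

0.1293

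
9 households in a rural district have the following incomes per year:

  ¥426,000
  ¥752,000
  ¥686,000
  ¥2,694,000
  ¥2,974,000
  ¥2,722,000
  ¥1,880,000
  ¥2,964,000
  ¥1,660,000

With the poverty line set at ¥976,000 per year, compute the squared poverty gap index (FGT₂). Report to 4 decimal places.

0.0509

Below z: ¥426,000, ¥686,000, ¥752,000 (q = 3 of N = 9).
Relative gaps: (976000−426000)/976000 = 0.5635; (976000−686000)/976000 = 0.2971; (976000−752000)/976000 = 0.2295.
Squared: 0.3176; 0.0883; 0.0527.
Sum = 0.458521; P₂ = 0.458521 / 9 = 0.0509.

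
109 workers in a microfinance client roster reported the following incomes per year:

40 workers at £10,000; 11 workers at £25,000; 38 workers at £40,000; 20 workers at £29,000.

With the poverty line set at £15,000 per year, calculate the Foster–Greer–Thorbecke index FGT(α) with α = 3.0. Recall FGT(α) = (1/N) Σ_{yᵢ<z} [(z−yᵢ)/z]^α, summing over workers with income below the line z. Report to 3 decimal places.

Below the line: 40×£10,000 (q = 40 of N = 109).
Gap ratios (z−y)/z: (15000−10000)/15000 = 0.3333 (×40).
Raised to α = 3.0: 0.03704 (×40).
Sum = 1.481481; FGT(3.0) = 1.481481 / 109 = 0.014.

0.014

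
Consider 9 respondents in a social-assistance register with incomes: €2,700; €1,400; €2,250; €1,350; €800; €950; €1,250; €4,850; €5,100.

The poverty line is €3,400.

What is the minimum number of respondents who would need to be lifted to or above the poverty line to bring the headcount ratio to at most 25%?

Currently q = 7 of N = 9 are below the line (H = 0.778).
A headcount ratio of at most 25% allows at most ⌊0.25 × 9⌋ = 2 poor respondents.
So at least 7 − 2 = 5 must be lifted.

5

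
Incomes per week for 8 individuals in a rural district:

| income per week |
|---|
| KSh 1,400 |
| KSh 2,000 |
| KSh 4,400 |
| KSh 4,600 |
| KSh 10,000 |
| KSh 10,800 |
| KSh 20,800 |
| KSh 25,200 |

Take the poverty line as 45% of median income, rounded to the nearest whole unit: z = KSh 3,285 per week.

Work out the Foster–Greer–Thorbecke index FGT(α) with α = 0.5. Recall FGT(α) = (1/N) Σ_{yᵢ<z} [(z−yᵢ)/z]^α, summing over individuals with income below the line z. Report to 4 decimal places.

Poor units: KSh 1,400, KSh 2,000 (q = 2 of N = 8).
Shortfall ratios: (3285−1400)/3285 = 0.5738; (3285−2000)/3285 = 0.3912.
Raised to α = 0.5: 0.75751; 0.62544.
Sum = 1.382947; FGT(0.5) = 1.382947 / 8 = 0.1729.

0.1729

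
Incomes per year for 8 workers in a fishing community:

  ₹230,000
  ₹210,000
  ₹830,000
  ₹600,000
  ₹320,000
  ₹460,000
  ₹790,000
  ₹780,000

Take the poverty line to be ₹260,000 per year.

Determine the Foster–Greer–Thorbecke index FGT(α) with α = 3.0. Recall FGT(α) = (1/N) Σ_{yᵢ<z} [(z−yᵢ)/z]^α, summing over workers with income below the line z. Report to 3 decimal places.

0.001

Below z: ₹210,000, ₹230,000 (q = 2 of N = 8).
Gap ratios (z−y)/z: (260000−210000)/260000 = 0.1923; (260000−230000)/260000 = 0.1154.
Raised to α = 3.0: 0.00711; 0.00154.
Sum = 0.008648; FGT(3.0) = 0.008648 / 8 = 0.001.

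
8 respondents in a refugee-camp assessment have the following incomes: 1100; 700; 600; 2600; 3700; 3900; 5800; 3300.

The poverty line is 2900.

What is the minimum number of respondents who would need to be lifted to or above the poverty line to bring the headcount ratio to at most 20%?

3

4 of the 8 respondents are poor, so H = 4/8 = 0.500.
A headcount ratio of at most 20% allows at most ⌊0.20 × 8⌋ = 1 poor respondents.
So at least 4 − 1 = 3 must be lifted.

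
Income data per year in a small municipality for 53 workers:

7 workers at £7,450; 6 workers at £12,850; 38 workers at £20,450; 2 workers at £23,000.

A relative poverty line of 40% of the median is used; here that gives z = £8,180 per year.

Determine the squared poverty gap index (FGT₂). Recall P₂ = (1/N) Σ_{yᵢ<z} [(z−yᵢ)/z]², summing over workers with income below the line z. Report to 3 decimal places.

0.001

Incomes under z: 7×£7,450 (q = 7 of N = 53).
Gap ratios (z−y)/z: (8180−7450)/8180 = 0.0892 (×7).
Squared: 0.0080 (×7).
Sum = 0.055749; P₂ = 0.055749 / 53 = 0.001.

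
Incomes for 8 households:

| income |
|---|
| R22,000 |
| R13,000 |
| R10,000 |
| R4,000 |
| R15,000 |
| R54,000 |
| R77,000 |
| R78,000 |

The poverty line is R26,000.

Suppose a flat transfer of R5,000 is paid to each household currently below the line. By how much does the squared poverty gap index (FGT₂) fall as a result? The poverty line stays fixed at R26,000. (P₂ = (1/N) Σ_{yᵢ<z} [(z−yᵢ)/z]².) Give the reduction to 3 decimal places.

0.099

Before: below the line — R4,000, R10,000, R13,000, R15,000, R22,000; squared poverty gap index (FGT₂) = 0.19342.
After the R5,000 transfer: below the line — R9,000, R15,000, R18,000, R20,000; squared poverty gap index (FGT₂) = 0.09430.
Reduction = 0.19342 − 0.09430 = 0.099.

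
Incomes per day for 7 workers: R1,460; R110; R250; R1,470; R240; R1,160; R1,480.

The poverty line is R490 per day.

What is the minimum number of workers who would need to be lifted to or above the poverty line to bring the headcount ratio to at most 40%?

1

3 of the 7 workers are poor, so H = 3/7 = 0.429.
A headcount ratio of at most 40% allows at most ⌊0.40 × 7⌋ = 2 poor workers.
So at least 3 − 2 = 1 must be lifted.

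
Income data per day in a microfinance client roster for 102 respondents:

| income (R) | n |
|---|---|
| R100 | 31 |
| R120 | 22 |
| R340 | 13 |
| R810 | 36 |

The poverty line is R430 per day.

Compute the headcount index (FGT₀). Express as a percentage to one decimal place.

66 of the 102 respondents have income below R430.
H = 66/102 = 64.7%.

64.7%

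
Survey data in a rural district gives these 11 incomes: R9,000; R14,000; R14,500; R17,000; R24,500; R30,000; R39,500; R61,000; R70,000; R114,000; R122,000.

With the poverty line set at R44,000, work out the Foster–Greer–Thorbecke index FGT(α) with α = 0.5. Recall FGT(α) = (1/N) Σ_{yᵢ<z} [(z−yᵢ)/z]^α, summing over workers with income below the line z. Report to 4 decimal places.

0.4427

Below z: R9,000, R14,000, R14,500, R17,000, R24,500, R30,000, R39,500 (q = 7 of N = 11).
Gap ratios (z−y)/z: (44000−9000)/44000 = 0.7955; (44000−14000)/44000 = 0.6818; (44000−14500)/44000 = 0.6705; (44000−17000)/44000 = 0.6136; (44000−24500)/44000 = 0.4432; (44000−30000)/44000 = 0.3182; (44000−39500)/44000 = 0.1023.
Raised to α = 0.5: 0.89188; 0.82572; 0.81881; 0.78335; 0.66572; 0.56408; 0.31980.
Sum = 4.869364; FGT(0.5) = 4.869364 / 11 = 0.4427.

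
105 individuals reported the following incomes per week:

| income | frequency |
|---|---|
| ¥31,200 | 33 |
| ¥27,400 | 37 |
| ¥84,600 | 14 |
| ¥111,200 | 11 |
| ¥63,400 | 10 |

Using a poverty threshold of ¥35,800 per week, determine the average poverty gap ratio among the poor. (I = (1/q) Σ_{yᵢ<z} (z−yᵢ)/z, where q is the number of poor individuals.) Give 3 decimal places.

0.185

Poor units: 37×¥27,400, 33×¥31,200 (q = 70 of N = 105).
Shortfall ratios (z−y)/z: 0.2346 (×37), 0.1285 (×33); sum = 12.921788.
The income-gap ratio divides by q (the poor only): 12.921788 / 70 = 0.185.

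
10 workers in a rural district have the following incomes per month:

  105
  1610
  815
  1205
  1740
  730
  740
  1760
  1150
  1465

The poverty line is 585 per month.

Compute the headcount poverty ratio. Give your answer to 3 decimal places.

0.100

1 of the 10 workers have income below 585.
H = 1/10 = 0.100.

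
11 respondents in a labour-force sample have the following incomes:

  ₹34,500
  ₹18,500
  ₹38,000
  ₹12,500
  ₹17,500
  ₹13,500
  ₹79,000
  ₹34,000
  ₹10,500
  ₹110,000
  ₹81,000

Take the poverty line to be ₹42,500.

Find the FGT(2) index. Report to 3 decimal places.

0.207

Below z: ₹10,500, ₹12,500, ₹13,500, ₹17,500, ₹18,500, ₹34,000, ₹34,500, ₹38,000 (q = 8 of N = 11).
Gap ratios (z−y)/z: (42500−10500)/42500 = 0.7529; (42500−12500)/42500 = 0.7059; (42500−13500)/42500 = 0.6824; (42500−17500)/42500 = 0.5882; (42500−18500)/42500 = 0.5647; (42500−34000)/42500 = 0.2000; (42500−34500)/42500 = 0.1882; (42500−38000)/42500 = 0.1059.
Squared: 0.5669; 0.4983; 0.4656; 0.3460; 0.3189; 0.0400; 0.0354; 0.0112.
Sum = 2.282353; P₂ = 2.282353 / 11 = 0.207.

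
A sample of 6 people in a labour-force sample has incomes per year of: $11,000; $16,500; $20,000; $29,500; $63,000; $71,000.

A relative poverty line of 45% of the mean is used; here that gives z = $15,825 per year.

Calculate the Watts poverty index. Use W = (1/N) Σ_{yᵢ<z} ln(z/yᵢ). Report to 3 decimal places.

Below z: $11,000 (q = 1 of N = 6).
ln(z/y) terms: ln(15825/11000) = 0.3637.
W = 0.363696 / 6 = 0.061.

0.061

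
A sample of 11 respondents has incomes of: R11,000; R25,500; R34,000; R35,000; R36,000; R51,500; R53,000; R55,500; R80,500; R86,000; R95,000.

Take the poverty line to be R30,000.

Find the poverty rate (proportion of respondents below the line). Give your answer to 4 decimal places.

2 of the 11 respondents have income below R30,000.
H = 2/11 = 0.1818.

0.1818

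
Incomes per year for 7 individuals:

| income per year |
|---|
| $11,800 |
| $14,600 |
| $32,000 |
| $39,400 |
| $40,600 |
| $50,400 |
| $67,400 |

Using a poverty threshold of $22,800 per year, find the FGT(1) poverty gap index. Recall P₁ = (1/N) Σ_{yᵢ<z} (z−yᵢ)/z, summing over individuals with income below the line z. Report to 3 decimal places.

0.120

Below the line: $11,800, $14,600 (q = 2 of N = 7).
Normalized shortfalls: (22800−11800)/22800 = 0.4825; (22800−14600)/22800 = 0.3596.
Sum of shortfalls = 0.842105; P₁ averages over all N: 0.842105 / 7 = 0.120.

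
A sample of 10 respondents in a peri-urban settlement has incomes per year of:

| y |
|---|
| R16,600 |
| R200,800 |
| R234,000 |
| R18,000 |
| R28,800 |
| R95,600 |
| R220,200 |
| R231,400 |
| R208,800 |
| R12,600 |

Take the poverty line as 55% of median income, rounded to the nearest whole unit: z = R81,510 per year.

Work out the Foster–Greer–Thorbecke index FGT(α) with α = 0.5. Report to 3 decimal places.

0.350

Poor units: R12,600, R16,600, R18,000, R28,800 (q = 4 of N = 10).
Shortfall ratios: (81510−12600)/81510 = 0.8454; (81510−16600)/81510 = 0.7963; (81510−18000)/81510 = 0.7792; (81510−28800)/81510 = 0.6467.
Raised to α = 0.5: 0.91947; 0.89238; 0.88271; 0.80416.
Sum = 3.498710; FGT(0.5) = 3.498710 / 10 = 0.350.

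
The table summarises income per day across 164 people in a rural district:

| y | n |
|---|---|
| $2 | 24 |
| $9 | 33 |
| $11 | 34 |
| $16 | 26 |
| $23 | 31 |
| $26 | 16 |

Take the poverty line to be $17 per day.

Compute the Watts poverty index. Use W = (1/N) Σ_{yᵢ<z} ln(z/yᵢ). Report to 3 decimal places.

Below z: 24×$2, 33×$9, 34×$11, 26×$16 (q = 117 of N = 164).
Log gaps: ln(17/2) = 2.1401 (×24); ln(17/9) = 0.6360 (×33); ln(17/11) = 0.4353 (×34); ln(17/16) = 0.0606 (×26).
W = 88.726272 / 164 = 0.541.

0.541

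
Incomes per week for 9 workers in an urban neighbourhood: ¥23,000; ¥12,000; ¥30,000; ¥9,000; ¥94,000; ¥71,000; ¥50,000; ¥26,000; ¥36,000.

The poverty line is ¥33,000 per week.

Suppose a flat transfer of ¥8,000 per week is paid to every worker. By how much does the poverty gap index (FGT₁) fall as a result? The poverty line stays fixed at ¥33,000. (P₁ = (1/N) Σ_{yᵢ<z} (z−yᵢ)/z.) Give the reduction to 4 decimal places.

0.1145

Before: below the line — ¥9,000, ¥12,000, ¥23,000, ¥26,000, ¥30,000; poverty gap index (FGT₁) = 0.218855.
After the ¥8,000 transfer: below the line — ¥17,000, ¥20,000, ¥31,000; poverty gap index (FGT₁) = 0.104377.
Reduction = 0.218855 − 0.104377 = 0.1145.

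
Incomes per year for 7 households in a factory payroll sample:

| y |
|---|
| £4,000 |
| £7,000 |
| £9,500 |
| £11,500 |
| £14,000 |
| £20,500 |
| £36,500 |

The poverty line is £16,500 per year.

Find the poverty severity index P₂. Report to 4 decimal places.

0.1715

Incomes under z: £4,000, £7,000, £9,500, £11,500, £14,000 (q = 5 of N = 7).
Gap ratios (z−y)/z: (16500−4000)/16500 = 0.7576; (16500−7000)/16500 = 0.5758; (16500−9500)/16500 = 0.4242; (16500−11500)/16500 = 0.3030; (16500−14000)/16500 = 0.1515.
Squared: 0.5739; 0.3315; 0.1800; 0.0918; 0.0230.
Sum = 1.200184; P₂ = 1.200184 / 7 = 0.1715.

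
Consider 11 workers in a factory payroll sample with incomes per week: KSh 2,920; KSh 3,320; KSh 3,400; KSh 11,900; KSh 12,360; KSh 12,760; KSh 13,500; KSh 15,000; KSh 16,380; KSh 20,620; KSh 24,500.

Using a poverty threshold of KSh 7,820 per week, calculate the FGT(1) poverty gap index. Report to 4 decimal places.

Poor units: KSh 2,920, KSh 3,320, KSh 3,400 (q = 3 of N = 11).
Shortfall ratios: (7820−2920)/7820 = 0.6266; (7820−3320)/7820 = 0.5754; (7820−3400)/7820 = 0.5652.
Σ = 1.767263. Dividing by the full population N = 11 gives P₁ = 0.1607.

0.1607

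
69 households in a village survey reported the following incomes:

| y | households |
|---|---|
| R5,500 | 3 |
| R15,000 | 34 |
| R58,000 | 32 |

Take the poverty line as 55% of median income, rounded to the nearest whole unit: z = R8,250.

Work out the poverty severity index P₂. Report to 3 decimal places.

Below z: 3×R5,500 (q = 3 of N = 69).
Gap ratios (z−y)/z: (8250−5500)/8250 = 0.3333 (×3).
Squared: 0.1111 (×3).
Sum = 0.333333; P₂ = 0.333333 / 69 = 0.005.

0.005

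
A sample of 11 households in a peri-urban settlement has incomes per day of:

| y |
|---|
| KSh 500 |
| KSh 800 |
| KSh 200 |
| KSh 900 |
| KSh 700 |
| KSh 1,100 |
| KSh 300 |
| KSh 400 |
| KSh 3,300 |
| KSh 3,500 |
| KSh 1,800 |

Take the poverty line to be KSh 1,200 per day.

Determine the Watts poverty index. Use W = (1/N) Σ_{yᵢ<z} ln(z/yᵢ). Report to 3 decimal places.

0.588

Below the line: KSh 200, KSh 300, KSh 400, KSh 500, KSh 700, KSh 800, KSh 900, KSh 1,100 (q = 8 of N = 11).
ln(z/y) terms: ln(1200/200) = 1.7918; ln(1200/300) = 1.3863; ln(1200/400) = 1.0986; ln(1200/500) = 0.8755; ln(1200/700) = 0.5390; ln(1200/800) = 0.4055; ln(1200/900) = 0.2877; ln(1200/1100) = 0.0870.
W = 6.471290 / 11 = 0.588.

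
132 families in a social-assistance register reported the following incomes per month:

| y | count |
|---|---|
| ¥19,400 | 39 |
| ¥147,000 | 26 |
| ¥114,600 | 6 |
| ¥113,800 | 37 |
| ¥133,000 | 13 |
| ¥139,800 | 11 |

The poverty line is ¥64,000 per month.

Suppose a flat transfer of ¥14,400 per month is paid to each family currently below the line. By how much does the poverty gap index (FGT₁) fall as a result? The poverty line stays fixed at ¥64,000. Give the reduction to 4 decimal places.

0.0665

Before: below the line — 39×¥19,400; poverty gap index (FGT₁) = 0.205895.
After the ¥14,400 transfer: below the line — 39×¥33,800; poverty gap index (FGT₁) = 0.139418.
Reduction = 0.205895 − 0.139418 = 0.0665.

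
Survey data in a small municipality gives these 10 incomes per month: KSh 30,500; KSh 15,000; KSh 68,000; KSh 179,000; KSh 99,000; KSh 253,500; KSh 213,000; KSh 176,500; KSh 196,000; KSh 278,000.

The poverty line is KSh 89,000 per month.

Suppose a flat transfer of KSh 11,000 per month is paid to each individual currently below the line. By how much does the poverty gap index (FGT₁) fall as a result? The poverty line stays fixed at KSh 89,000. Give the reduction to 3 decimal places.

Before: below the line — KSh 15,000, KSh 30,500, KSh 68,000; poverty gap index (FGT₁) = 0.17247.
After the KSh 11,000 transfer: below the line — KSh 26,000, KSh 41,500, KSh 79,000; poverty gap index (FGT₁) = 0.13539.
Reduction = 0.17247 − 0.13539 = 0.037.

0.037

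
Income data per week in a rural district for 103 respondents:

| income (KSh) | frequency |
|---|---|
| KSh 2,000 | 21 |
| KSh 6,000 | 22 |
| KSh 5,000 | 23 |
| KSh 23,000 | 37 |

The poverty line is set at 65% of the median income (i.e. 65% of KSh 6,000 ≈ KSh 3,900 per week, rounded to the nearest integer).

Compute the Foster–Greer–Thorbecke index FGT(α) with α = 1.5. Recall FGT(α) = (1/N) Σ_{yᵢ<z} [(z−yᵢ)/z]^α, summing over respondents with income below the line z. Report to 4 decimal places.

0.0693

Incomes under z: 21×KSh 2,000 (q = 21 of N = 103).
Gap ratios (z−y)/z: (3900−2000)/3900 = 0.4872 (×21).
Raised to α = 1.5: 0.34004 (×21).
Sum = 7.140897; FGT(1.5) = 7.140897 / 103 = 0.0693.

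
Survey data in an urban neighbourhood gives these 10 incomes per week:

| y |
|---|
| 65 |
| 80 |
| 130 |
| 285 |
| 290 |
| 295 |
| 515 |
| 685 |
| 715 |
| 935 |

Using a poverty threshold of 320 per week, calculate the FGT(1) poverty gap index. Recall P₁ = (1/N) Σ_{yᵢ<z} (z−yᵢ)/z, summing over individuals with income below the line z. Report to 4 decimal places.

0.2422

Poor units: 65, 80, 130, 285, 290, 295 (q = 6 of N = 10).
Shortfall ratios: (320−65)/320 = 0.7969; (320−80)/320 = 0.7500; (320−130)/320 = 0.5938; (320−285)/320 = 0.1094; (320−290)/320 = 0.0938; (320−295)/320 = 0.0781.
Σ = 2.421875. Dividing by the full population N = 10 gives P₁ = 0.2422.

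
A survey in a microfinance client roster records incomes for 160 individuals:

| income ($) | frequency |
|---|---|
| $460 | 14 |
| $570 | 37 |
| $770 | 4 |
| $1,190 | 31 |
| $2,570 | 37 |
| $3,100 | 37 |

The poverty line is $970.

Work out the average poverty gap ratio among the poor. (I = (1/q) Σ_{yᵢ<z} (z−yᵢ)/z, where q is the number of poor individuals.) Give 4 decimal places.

0.4262

Incomes under z: 14×$460, 37×$570, 4×$770 (q = 55 of N = 160).
Shortfall ratios (z−y)/z: 0.5258 (×14), 0.4124 (×37), 0.2062 (×4); sum = 23.443299.
The income-gap ratio divides by q (the poor only): 23.443299 / 55 = 0.4262.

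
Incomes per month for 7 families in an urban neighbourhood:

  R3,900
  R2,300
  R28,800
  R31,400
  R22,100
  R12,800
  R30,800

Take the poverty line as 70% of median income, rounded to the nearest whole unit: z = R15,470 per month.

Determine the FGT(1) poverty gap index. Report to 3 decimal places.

Incomes under z: R2,300, R3,900, R12,800 (q = 3 of N = 7).
Gap ratios (z−y)/z: (15470−2300)/15470 = 0.8513; (15470−3900)/15470 = 0.7479; (15470−12800)/15470 = 0.1726.
Σ = 1.771816. Dividing by the full population N = 7 gives P₁ = 0.253.

0.253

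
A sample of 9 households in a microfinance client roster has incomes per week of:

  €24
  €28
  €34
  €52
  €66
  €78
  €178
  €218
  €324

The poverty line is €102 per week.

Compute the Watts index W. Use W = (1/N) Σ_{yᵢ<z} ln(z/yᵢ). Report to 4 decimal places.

Below the line: €24, €28, €34, €52, €66, €78 (q = 6 of N = 9).
Log gaps: ln(102/24) = 1.4469; ln(102/28) = 1.2928; ln(102/34) = 1.0986; ln(102/52) = 0.6737; ln(102/66) = 0.4353; ln(102/78) = 0.2683.
W = 5.215611 / 9 = 0.5795.

0.5795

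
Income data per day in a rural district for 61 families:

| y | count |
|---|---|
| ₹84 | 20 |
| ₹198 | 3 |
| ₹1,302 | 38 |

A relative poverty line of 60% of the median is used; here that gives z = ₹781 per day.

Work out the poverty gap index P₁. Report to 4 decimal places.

Incomes under z: 20×₹84, 3×₹198 (q = 23 of N = 61).
Relative gaps: (781−84)/781 = 0.8924 (×20); (781−198)/781 = 0.7465 (×3).
Σ = 20.088348. Dividing by the full population N = 61 gives P₁ = 0.3293.

0.3293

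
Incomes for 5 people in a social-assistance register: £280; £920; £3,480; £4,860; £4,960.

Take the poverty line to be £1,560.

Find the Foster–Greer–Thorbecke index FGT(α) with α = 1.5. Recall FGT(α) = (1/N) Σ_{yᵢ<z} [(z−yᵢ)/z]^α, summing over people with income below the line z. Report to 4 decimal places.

0.2012

Incomes under z: £280, £920 (q = 2 of N = 5).
Normalized shortfalls: (1560−280)/1560 = 0.8205; (1560−920)/1560 = 0.4103.
Raised to α = 1.5: 0.74324; 0.26277.
Sum = 1.006013; FGT(1.5) = 1.006013 / 5 = 0.2012.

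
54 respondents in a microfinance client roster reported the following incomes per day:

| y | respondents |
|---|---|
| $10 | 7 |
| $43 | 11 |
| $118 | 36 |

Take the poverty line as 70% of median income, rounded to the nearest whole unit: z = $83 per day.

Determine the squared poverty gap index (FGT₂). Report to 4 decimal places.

Poor units: 7×$10, 11×$43 (q = 18 of N = 54).
Relative gaps: (83−10)/83 = 0.8795 (×7); (83−43)/83 = 0.4819 (×11).
Squared: 0.7736 (×7); 0.2323 (×11).
Sum = 7.969662; P₂ = 7.969662 / 54 = 0.1476.

0.1476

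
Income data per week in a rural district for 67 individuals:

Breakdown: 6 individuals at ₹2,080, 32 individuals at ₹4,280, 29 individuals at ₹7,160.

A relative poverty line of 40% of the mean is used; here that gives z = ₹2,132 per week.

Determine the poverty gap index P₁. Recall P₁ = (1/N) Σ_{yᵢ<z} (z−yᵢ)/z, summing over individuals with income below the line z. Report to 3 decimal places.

0.002

Incomes under z: 6×₹2,080 (q = 6 of N = 67).
Gap ratios (z−y)/z: (2132−2080)/2132 = 0.0244 (×6).
Sum of shortfalls = 0.146341; P₁ averages over all N: 0.146341 / 67 = 0.002.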